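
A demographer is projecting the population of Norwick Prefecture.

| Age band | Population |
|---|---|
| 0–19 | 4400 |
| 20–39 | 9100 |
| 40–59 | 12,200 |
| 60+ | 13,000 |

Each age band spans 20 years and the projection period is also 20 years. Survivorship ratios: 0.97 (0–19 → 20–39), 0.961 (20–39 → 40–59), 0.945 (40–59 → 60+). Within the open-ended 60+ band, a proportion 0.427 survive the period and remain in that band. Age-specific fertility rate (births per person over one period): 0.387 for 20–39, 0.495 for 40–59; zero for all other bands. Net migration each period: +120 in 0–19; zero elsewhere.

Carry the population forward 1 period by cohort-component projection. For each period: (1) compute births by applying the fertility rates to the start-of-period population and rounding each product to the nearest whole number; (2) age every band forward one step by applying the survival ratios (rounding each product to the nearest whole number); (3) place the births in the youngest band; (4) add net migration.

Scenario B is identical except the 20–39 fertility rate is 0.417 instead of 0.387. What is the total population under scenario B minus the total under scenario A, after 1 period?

(Bands numbered youngest = 1 to oldest = 4.)
[period 1]
Births: 9100 × 0.387 = 3522 ; 12200 × 0.495 = 6039 → 9561
Band 2: 4400 × 0.97 = 4268
Band 3: 9100 × 0.961 = 8745
Band 4: 12200 × 0.945 + 13000 × 0.427 = 11529 + 5551 = 17080
Net migration: Band 1 + 120 → 9681
→ [9681, 4268, 8745, 17080]
Scenario A total after 1 period: 39774
Scenario B projection —
[period 1]
Births: 9100 × 0.417 = 3795 ; 12200 × 0.495 = 6039 → 9834
Band 2: 4400 × 0.97 = 4268
Band 3: 9100 × 0.961 = 8745
Band 4: 12200 × 0.945 + 13000 × 0.427 = 11529 + 5551 = 17080
Net migration: Band 1 + 120 → 9954
→ [9954, 4268, 8745, 17080]
Scenario B total after 1 period: 40047
Difference B − A = 40047 − 39774 = 273

273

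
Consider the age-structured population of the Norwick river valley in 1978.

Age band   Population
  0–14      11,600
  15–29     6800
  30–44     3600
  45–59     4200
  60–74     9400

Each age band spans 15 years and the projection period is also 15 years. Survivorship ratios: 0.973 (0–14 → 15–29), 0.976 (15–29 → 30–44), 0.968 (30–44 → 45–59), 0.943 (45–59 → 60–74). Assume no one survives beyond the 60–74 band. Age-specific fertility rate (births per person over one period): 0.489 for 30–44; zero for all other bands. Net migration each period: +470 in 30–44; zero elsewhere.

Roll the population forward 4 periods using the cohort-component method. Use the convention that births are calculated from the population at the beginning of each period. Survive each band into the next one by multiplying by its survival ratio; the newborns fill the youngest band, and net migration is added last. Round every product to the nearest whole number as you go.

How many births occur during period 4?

1047

Call the groups 1 to 5, youngest first.
Period 1:
Births: 3600 × 0.489 = 1760
Group 2: 11600 × 0.973 = 11287
Group 3: 6800 × 0.976 = 6637
Group 4: 3600 × 0.968 = 3485
Group 5: 4200 × 0.943 = 3961
Net migration: Group 3 + 470 → 7107
Giving 1760 / 11287 / 7107 / 3485 / 3961.
Period 2:
Births: 7107 × 0.489 = 3475
Group 2: 1760 × 0.973 = 1712
Group 3: 11287 × 0.976 = 11016
Group 4: 7107 × 0.968 = 6880
Group 5: 3485 × 0.943 = 3286
Net migration: Group 3 + 470 → 11486
Giving 3475 / 1712 / 11486 / 6880 / 3286.
Period 3:
Births: 11486 × 0.489 = 5617
Group 2: 3475 × 0.973 = 3381
Group 3: 1712 × 0.976 = 1671
Group 4: 11486 × 0.968 = 11118
Group 5: 6880 × 0.943 = 6488
Net migration: Group 3 + 470 → 2141
Giving 5617 / 3381 / 2141 / 11118 / 6488.
Period 4:
Births: 2141 × 0.489 = 1047
Group 2: 5617 × 0.973 = 5465
Group 3: 3381 × 0.976 = 3300
Group 4: 2141 × 0.968 = 2072
Group 5: 11118 × 0.943 = 10484
Net migration: Group 3 + 470 → 3770
Giving 1047 / 5465 / 3770 / 2072 / 10484.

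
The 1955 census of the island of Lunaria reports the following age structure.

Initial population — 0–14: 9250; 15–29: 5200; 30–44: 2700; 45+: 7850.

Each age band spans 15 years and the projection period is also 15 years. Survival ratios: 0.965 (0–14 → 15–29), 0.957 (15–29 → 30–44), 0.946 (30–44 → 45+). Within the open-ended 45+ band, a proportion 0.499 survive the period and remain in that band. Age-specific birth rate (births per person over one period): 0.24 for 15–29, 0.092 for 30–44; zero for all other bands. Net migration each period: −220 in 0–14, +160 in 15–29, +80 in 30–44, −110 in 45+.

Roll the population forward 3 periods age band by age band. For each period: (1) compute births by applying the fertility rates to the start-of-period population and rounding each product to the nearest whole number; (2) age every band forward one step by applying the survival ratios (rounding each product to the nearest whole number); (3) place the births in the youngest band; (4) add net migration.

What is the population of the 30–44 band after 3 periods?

1411

(Bands numbered youngest = 1 to oldest = 4.)
After projecting period 1:
Births: 5200 × 0.24 = 1248 ; 2700 × 0.092 = 248 — total 1496
Band 2: 9250 × 0.965 = 8926
Band 3: 5200 × 0.957 = 4976
Band 4: 2700 × 0.946 + 7850 × 0.499 = 2554 + 3917 = 6471
Net migration: Band 1 − 220 → 1276; Band 2 + 160 → 9086; Band 3 + 80 → 5056; Band 4 − 110 → 6361
Population now: 0–14=1276, 15–29=9086, 30–44=5056, 45+=6361
After projecting period 2:
Births: 9086 × 0.24 = 2181 ; 5056 × 0.092 = 465 — total 2646
Band 2: 1276 × 0.965 = 1231
Band 3: 9086 × 0.957 = 8695
Band 4: 5056 × 0.946 + 6361 × 0.499 = 4783 + 3174 = 7957
Net migration: Band 1 − 220 → 2426; Band 2 + 160 → 1391; Band 3 + 80 → 8775; Band 4 − 110 → 7847
Population now: 0–14=2426, 15–29=1391, 30–44=8775, 45+=7847
After projecting period 3:
Births: 1391 × 0.24 = 334 ; 8775 × 0.092 = 807 — total 1141
Band 2: 2426 × 0.965 = 2341
Band 3: 1391 × 0.957 = 1331
Band 4: 8775 × 0.946 + 7847 × 0.499 = 8301 + 3916 = 12217
Net migration: Band 1 − 220 → 921; Band 2 + 160 → 2501; Band 3 + 80 → 1411; Band 4 − 110 → 12107
Population now: 0–14=921, 15–29=2501, 30–44=1411, 45+=12107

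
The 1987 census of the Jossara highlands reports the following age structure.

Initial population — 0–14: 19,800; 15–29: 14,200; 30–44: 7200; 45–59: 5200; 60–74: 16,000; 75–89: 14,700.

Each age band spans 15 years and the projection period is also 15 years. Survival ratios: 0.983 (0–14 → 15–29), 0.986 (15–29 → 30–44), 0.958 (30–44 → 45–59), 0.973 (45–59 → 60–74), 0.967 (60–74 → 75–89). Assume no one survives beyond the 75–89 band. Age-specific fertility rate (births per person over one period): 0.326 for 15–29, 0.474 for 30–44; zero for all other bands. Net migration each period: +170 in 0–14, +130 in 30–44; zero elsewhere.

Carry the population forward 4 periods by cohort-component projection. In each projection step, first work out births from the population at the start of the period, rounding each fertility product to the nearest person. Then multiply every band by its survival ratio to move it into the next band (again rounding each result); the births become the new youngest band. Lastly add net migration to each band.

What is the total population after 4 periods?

71426

After projecting period 1:
Births: 14200 × 0.326 = 4629  |  7200 × 0.474 = 3413 → total 8042
15–29: 19800 × 0.983 = 19463
30–44: 14200 × 0.986 = 14001
45–59: 7200 × 0.958 = 6898
60–74: 5200 × 0.973 = 5060
75–89: 16000 × 0.967 = 15472
Net migration: 0–14 + 170 → 8212; 30–44 + 130 → 14131
Giving 8212 / 19463 / 14131 / 6898 / 5060 / 15472.
After projecting period 2:
Births: 19463 × 0.326 = 6345  |  14131 × 0.474 = 6698 → total 13043
15–29: 8212 × 0.983 = 8072
30–44: 19463 × 0.986 = 19191
45–59: 14131 × 0.958 = 13537
60–74: 6898 × 0.973 = 6712
75–89: 5060 × 0.967 = 4893
Net migration: 0–14 + 170 → 13213; 30–44 + 130 → 19321
Giving 13213 / 8072 / 19321 / 13537 / 6712 / 4893.
After projecting period 3:
Births: 8072 × 0.326 = 2631  |  19321 × 0.474 = 9158 → total 11789
15–29: 13213 × 0.983 = 12988
30–44: 8072 × 0.986 = 7959
45–59: 19321 × 0.958 = 18510
60–74: 13537 × 0.973 = 13172
75–89: 6712 × 0.967 = 6491
Net migration: 0–14 + 170 → 11959; 30–44 + 130 → 8089
Giving 11959 / 12988 / 8089 / 18510 / 13172 / 6491.
After projecting period 4:
Births: 12988 × 0.326 = 4234  |  8089 × 0.474 = 3834 → total 8068
15–29: 11959 × 0.983 = 11756
30–44: 12988 × 0.986 = 12806
45–59: 8089 × 0.958 = 7749
60–74: 18510 × 0.973 = 18010
75–89: 13172 × 0.967 = 12737
Net migration: 0–14 + 170 → 8238; 30–44 + 130 → 12936
Giving 8238 / 11756 / 12936 / 7749 / 18010 / 12737.
Total after period 4: 8238 + 11756 + 12936 + 7749 + 18010 + 12737 = 71426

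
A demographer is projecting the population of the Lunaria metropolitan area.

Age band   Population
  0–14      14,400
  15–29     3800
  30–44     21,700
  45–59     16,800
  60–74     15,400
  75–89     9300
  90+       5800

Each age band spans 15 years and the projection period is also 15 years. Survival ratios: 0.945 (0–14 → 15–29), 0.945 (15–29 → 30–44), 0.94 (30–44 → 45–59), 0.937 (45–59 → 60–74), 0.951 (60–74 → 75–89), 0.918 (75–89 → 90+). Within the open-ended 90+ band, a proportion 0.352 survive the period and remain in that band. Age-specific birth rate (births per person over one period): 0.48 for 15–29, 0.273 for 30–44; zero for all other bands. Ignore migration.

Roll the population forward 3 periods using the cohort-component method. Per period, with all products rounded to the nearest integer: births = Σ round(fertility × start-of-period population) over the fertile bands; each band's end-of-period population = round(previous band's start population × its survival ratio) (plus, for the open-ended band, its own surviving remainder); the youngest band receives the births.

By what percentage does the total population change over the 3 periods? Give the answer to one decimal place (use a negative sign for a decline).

-14.8

After projecting period 1:
Births: 3800 × 0.48 = 1824, 21700 × 0.273 = 5924 — total 7748
15–29: 14400 × 0.945 = 13608
30–44: 3800 × 0.945 = 3591
45–59: 21700 × 0.94 = 20398
60–74: 16800 × 0.937 = 15742
75–89: 15400 × 0.951 = 14645
90+: 9300 × 0.918 + 5800 × 0.352 = 8537 + 2042 = 10579
Giving 7748 / 13608 / 3591 / 20398 / 15742 / 14645 / 10579.
After projecting period 2:
Births: 13608 × 0.48 = 6532, 3591 × 0.273 = 980 — total 7512
15–29: 7748 × 0.945 = 7322
30–44: 13608 × 0.945 = 12860
45–59: 3591 × 0.94 = 3376
60–74: 20398 × 0.937 = 19113
75–89: 15742 × 0.951 = 14971
90+: 14645 × 0.918 + 10579 × 0.352 = 13444 + 3724 = 17168
Giving 7512 / 7322 / 12860 / 3376 / 19113 / 14971 / 17168.
After projecting period 3:
Births: 7322 × 0.48 = 3515, 12860 × 0.273 = 3511 — total 7026
15–29: 7512 × 0.945 = 7099
30–44: 7322 × 0.945 = 6919
45–59: 12860 × 0.94 = 12088
60–74: 3376 × 0.937 = 3163
75–89: 19113 × 0.951 = 18176
90+: 14971 × 0.918 + 17168 × 0.352 = 13743 + 6043 = 19786
Giving 7026 / 7099 / 6919 / 12088 / 3163 / 18176 / 19786.
Total: 87200 → 74257; change = -12943; percentage change = -14.8%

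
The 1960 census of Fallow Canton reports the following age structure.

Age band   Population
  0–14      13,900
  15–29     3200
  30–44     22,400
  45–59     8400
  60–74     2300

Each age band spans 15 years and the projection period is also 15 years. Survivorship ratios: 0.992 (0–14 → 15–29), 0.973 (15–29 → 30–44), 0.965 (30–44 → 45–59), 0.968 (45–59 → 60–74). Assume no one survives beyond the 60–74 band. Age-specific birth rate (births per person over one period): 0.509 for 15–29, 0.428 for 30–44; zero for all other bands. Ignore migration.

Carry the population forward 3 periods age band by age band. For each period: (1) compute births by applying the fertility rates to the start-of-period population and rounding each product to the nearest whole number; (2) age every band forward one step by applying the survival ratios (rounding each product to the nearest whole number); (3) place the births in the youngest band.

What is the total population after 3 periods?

46372

Period 1:
Births: 3200 × 0.509 = 1629 ; 22400 × 0.428 = 9587 → 11216
15–29: 13900 × 0.992 = 13789
30–44: 3200 × 0.973 = 3114
45–59: 22400 × 0.965 = 21616
60–74: 8400 × 0.968 = 8131
End of period: [11216, 13789, 3114, 21616, 8131]
Period 2:
Births: 13789 × 0.509 = 7019 ; 3114 × 0.428 = 1333 → 8352
15–29: 11216 × 0.992 = 11126
30–44: 13789 × 0.973 = 13417
45–59: 3114 × 0.965 = 3005
60–74: 21616 × 0.968 = 20924
End of period: [8352, 11126, 13417, 3005, 20924]
Period 3:
Births: 11126 × 0.509 = 5663 ; 13417 × 0.428 = 5742 → 11405
15–29: 8352 × 0.992 = 8285
30–44: 11126 × 0.973 = 10826
45–59: 13417 × 0.965 = 12947
60–74: 3005 × 0.968 = 2909
End of period: [11405, 8285, 10826, 12947, 2909]
Total after period 3: 11405 + 8285 + 10826 + 12947 + 2909 = 46372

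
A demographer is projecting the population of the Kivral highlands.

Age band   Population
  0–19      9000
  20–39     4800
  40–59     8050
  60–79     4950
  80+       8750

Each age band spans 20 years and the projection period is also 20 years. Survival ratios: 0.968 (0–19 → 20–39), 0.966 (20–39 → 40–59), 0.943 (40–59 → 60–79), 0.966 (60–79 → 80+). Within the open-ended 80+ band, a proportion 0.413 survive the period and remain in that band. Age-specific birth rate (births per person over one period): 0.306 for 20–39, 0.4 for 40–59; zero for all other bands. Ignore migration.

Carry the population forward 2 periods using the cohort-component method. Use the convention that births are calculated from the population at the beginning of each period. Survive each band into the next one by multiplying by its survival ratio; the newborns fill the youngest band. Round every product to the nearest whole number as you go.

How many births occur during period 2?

— Period 1 —
Births: 4800 × 0.306 = 1469 ; 8050 × 0.4 = 3220 → total 4689
20–39: 9000 × 0.968 = 8712
40–59: 4800 × 0.966 = 4637
60–79: 8050 × 0.943 = 7591
80+: 4950 × 0.966 + 8750 × 0.413 = 4782 + 3614 = 8396
→ [4689, 8712, 4637, 7591, 8396]
— Period 2 —
Births: 8712 × 0.306 = 2666 ; 4637 × 0.4 = 1855 → total 4521
20–39: 4689 × 0.968 = 4539
40–59: 8712 × 0.966 = 8416
60–79: 4637 × 0.943 = 4373
80+: 7591 × 0.966 + 8396 × 0.413 = 7333 + 3468 = 10801
→ [4521, 4539, 8416, 4373, 10801]

4521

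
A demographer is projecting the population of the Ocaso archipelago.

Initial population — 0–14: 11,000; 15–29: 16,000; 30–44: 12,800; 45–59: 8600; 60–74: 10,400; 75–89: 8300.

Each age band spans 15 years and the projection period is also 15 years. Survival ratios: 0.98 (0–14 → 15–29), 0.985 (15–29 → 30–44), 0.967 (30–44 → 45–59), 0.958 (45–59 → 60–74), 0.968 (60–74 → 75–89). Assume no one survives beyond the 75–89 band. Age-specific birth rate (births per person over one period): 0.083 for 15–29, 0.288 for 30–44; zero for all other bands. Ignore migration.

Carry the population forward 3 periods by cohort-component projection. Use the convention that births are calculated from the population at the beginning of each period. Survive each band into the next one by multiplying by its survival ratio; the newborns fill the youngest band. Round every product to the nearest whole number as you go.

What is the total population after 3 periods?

Call the groups 1 to 6, youngest first.
— Period 1 —
Births: 16000 × 0.083 = 1328, 12800 × 0.288 = 3686 → total 5014
Group 2: 11000 × 0.98 = 10780
Group 3: 16000 × 0.985 = 15760
Group 4: 12800 × 0.967 = 12378
Group 5: 8600 × 0.958 = 8239
Group 6: 10400 × 0.968 = 10067
Population now: 0–14=5014, 15–29=10780, 30–44=15760, 45–59=12378, 60–74=8239, 75–89=10067
— Period 2 —
Births: 10780 × 0.083 = 895, 15760 × 0.288 = 4539 → total 5434
Group 2: 5014 × 0.98 = 4914
Group 3: 10780 × 0.985 = 10618
Group 4: 15760 × 0.967 = 15240
Group 5: 12378 × 0.958 = 11858
Group 6: 8239 × 0.968 = 7975
Population now: 0–14=5434, 15–29=4914, 30–44=10618, 45–59=15240, 60–74=11858, 75–89=7975
— Period 3 —
Births: 4914 × 0.083 = 408, 10618 × 0.288 = 3058 → total 3466
Group 2: 5434 × 0.98 = 5325
Group 3: 4914 × 0.985 = 4840
Group 4: 10618 × 0.967 = 10268
Group 5: 15240 × 0.958 = 14600
Group 6: 11858 × 0.968 = 11479
Population now: 0–14=3466, 15–29=5325, 30–44=4840, 45–59=10268, 60–74=14600, 75–89=11479
Total after period 3: 3466 + 5325 + 4840 + 10268 + 14600 + 11479 = 49978

49978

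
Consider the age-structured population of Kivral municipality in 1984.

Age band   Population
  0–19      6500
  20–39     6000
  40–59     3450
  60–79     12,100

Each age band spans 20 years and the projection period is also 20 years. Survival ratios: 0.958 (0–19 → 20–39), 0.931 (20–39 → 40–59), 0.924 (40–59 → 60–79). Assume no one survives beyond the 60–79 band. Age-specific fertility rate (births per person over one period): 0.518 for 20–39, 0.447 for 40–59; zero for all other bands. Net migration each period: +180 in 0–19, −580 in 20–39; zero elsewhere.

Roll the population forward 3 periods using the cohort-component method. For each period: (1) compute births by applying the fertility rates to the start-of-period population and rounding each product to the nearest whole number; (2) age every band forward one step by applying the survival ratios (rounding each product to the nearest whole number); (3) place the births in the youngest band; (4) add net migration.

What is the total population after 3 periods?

Call the bands 1 to 4, youngest first.
Period 1:
Births: 6000 × 0.518 = 3108, 3450 × 0.447 = 1542 — total 4650
Band 2: 6500 × 0.958 = 6227
Band 3: 6000 × 0.931 = 5586
Band 4: 3450 × 0.924 = 3188
Net migration: Band 1 + 180 → 4830; Band 2 − 580 → 5647
Giving 4830 / 5647 / 5586 / 3188.
Period 2:
Births: 5647 × 0.518 = 2925, 5586 × 0.447 = 2497 — total 5422
Band 2: 4830 × 0.958 = 4627
Band 3: 5647 × 0.931 = 5257
Band 4: 5586 × 0.924 = 5161
Net migration: Band 1 + 180 → 5602; Band 2 − 580 → 4047
Giving 5602 / 4047 / 5257 / 5161.
Period 3:
Births: 4047 × 0.518 = 2096, 5257 × 0.447 = 2350 — total 4446
Band 2: 5602 × 0.958 = 5367
Band 3: 4047 × 0.931 = 3768
Band 4: 5257 × 0.924 = 4857
Net migration: Band 1 + 180 → 4626; Band 2 − 580 → 4787
Giving 4626 / 4787 / 3768 / 4857.
Total after period 3: 4626 + 4787 + 3768 + 4857 = 18038

18038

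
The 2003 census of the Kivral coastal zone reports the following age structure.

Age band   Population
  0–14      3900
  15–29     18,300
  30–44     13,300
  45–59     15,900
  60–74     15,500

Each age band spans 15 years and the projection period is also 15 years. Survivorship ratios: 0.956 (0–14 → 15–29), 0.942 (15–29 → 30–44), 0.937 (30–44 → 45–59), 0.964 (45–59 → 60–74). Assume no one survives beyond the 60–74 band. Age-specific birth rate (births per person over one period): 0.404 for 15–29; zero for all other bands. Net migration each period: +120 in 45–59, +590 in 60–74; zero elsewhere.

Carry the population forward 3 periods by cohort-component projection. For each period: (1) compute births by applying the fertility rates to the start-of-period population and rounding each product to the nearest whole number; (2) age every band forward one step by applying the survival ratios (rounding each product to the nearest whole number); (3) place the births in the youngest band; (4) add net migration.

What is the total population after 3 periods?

Numbering the groups 1..5 from youngest to oldest:
After projecting period 1:
Births: 18300 × 0.404 = 7393
Group 2: 3900 × 0.956 = 3728
Group 3: 18300 × 0.942 = 17239
Group 4: 13300 × 0.937 = 12462
Group 5: 15900 × 0.964 = 15328
Net migration: Group 4 + 120 → 12582; Group 5 + 590 → 15918
→ [7393, 3728, 17239, 12582, 15918]
After projecting period 2:
Births: 3728 × 0.404 = 1506
Group 2: 7393 × 0.956 = 7068
Group 3: 3728 × 0.942 = 3512
Group 4: 17239 × 0.937 = 16153
Group 5: 12582 × 0.964 = 12129
Net migration: Group 4 + 120 → 16273; Group 5 + 590 → 12719
→ [1506, 7068, 3512, 16273, 12719]
After projecting period 3:
Births: 7068 × 0.404 = 2855
Group 2: 1506 × 0.956 = 1440
Group 3: 7068 × 0.942 = 6658
Group 4: 3512 × 0.937 = 3291
Group 5: 16273 × 0.964 = 15687
Net migration: Group 4 + 120 → 3411; Group 5 + 590 → 16277
→ [2855, 1440, 6658, 3411, 16277]
Total after period 3: 2855 + 1440 + 6658 + 3411 + 16277 = 30641

30641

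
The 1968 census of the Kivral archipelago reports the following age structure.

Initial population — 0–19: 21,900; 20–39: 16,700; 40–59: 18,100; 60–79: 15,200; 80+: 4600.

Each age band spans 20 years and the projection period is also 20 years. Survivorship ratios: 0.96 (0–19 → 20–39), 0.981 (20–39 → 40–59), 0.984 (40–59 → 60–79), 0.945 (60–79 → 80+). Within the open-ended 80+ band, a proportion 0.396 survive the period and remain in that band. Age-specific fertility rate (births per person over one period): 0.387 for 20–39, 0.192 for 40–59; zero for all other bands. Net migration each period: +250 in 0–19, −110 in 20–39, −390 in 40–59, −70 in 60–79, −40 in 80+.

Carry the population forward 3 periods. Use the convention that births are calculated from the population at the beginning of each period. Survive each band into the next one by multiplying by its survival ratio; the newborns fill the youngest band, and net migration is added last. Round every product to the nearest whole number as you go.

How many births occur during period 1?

9938

Let group 1 be 0–19 through group 5 = 80+.
[period 1]
Births: 16700 * 0.387 = 6463 ; 18100 * 0.192 = 3475 — total 9938
Group 2: 21900 * 0.96 = 21024
Group 3: 16700 * 0.981 = 16383
Group 4: 18100 * 0.984 = 17810
Group 5: 15200 * 0.945 + 4600 * 0.396 = 14364 + 1822 = 16186
Net migration: Group 1 + 250 → 10188; Group 2 − 110 → 20914; Group 3 − 390 → 15993; Group 4 − 70 → 17740; Group 5 − 40 → 16146
End of period: [10188, 20914, 15993, 17740, 16146]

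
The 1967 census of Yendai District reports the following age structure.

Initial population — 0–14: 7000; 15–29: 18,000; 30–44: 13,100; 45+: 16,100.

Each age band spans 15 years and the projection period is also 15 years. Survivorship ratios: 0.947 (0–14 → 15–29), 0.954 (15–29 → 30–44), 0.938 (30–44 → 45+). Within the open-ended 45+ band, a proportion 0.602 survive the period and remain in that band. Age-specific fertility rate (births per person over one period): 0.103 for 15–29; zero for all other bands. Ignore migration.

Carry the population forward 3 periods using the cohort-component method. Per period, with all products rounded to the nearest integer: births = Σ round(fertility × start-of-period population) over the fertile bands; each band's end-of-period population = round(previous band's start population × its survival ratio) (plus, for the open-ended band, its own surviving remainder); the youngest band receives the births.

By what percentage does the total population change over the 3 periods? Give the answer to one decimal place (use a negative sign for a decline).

Numbering the bands 1..4 from youngest to oldest:
Period 1:
Births: 18000 * 0.103 = 1854
Band 2: 7000 * 0.947 = 6629
Band 3: 18000 * 0.954 = 17172
Band 4: 13100 * 0.938 + 16100 * 0.602 = 12288 + 9692 = 21980
End of period: [1854, 6629, 17172, 21980]
Period 2:
Births: 6629 * 0.103 = 683
Band 2: 1854 * 0.947 = 1756
Band 3: 6629 * 0.954 = 6324
Band 4: 17172 * 0.938 + 21980 * 0.602 = 16107 + 13232 = 29339
End of period: [683, 1756, 6324, 29339]
Period 3:
Births: 1756 * 0.103 = 181
Band 2: 683 * 0.947 = 647
Band 3: 1756 * 0.954 = 1675
Band 4: 6324 * 0.938 + 29339 * 0.602 = 5932 + 17662 = 23594
End of period: [181, 647, 1675, 23594]
Total: 54200 → 26097; change = -28103; percentage change = -51.9%

-51.9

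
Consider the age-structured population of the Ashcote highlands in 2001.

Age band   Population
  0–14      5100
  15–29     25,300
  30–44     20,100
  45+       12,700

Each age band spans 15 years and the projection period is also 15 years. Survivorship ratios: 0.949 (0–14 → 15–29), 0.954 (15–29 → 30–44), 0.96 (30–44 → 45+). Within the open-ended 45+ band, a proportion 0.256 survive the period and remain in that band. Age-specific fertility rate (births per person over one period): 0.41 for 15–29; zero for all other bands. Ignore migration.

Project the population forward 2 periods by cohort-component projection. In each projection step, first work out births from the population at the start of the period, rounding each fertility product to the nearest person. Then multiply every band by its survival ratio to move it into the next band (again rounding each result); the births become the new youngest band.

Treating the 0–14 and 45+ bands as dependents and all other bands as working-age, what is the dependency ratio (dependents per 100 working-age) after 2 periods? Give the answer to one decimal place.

Call the groups 1 to 4, youngest first.
Period 1.
Births: 25300 × 0.41 = 10373
Group 2: 5100 × 0.949 = 4840
Group 3: 25300 × 0.954 = 24136
Group 4: 20100 × 0.96 + 12700 × 0.256 = 19296 + 3251 = 22547
Giving 10373 / 4840 / 24136 / 22547.
Period 2.
Births: 4840 × 0.41 = 1984
Group 2: 10373 × 0.949 = 9844
Group 3: 4840 × 0.954 = 4617
Group 4: 24136 × 0.96 + 22547 × 0.256 = 23171 + 5772 = 28943
Giving 1984 / 9844 / 4617 / 28943.
Dependents (band 0–14 + band 45+) = 1984 + 28943 = 30927; working-age = 14461; ratio = 30927/14461 × 100 = 213.9

213.9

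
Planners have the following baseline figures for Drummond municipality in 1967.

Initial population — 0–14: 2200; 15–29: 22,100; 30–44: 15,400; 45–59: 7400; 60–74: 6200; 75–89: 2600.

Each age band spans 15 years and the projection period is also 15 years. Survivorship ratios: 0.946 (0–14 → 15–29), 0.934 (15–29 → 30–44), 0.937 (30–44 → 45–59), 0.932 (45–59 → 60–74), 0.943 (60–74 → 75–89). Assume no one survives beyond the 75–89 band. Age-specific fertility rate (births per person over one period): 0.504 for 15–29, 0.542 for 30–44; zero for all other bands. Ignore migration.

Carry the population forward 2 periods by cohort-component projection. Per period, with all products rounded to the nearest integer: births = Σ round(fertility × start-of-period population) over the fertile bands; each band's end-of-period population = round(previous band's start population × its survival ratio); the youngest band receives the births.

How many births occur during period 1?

19485

Call the bands 1 to 6, youngest first.
Period 1.
Births: 22100 * 0.504 = 11138, 15400 * 0.542 = 8347 — total 19485
Band 2: 2200 * 0.946 = 2081
Band 3: 22100 * 0.934 = 20641
Band 4: 15400 * 0.937 = 14430
Band 5: 7400 * 0.932 = 6897
Band 6: 6200 * 0.943 = 5847
→ [19485, 2081, 20641, 14430, 6897, 5847]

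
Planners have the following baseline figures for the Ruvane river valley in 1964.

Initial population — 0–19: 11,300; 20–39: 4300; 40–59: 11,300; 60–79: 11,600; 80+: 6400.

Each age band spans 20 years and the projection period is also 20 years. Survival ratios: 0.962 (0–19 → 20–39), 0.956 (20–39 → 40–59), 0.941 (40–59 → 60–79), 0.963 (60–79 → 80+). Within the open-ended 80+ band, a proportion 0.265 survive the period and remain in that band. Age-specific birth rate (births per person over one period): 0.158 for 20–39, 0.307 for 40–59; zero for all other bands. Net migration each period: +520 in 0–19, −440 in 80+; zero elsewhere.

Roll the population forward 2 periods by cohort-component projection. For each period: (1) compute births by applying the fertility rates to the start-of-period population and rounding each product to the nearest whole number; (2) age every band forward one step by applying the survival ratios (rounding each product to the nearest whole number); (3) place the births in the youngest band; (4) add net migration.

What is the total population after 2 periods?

Period 1.
Births: 4300 × 0.158 = 679, 11300 × 0.307 = 3469 — total 4148
20–39: 11300 × 0.962 = 10871
40–59: 4300 × 0.956 = 4111
60–79: 11300 × 0.941 = 10633
80+: 11600 × 0.963 + 6400 × 0.265 = 11171 + 1696 = 12867
Net migration: 0–19 + 520 → 4668; 80+ − 440 → 12427
Giving 4668 / 10871 / 4111 / 10633 / 12427.
Period 2.
Births: 10871 × 0.158 = 1718, 4111 × 0.307 = 1262 — total 2980
20–39: 4668 × 0.962 = 4491
40–59: 10871 × 0.956 = 10393
60–79: 4111 × 0.941 = 3868
80+: 10633 × 0.963 + 12427 × 0.265 = 10240 + 3293 = 13533
Net migration: 0–19 + 520 → 3500; 80+ − 440 → 13093
Giving 3500 / 4491 / 10393 / 3868 / 13093.
Total after period 2: 3500 + 4491 + 10393 + 3868 + 13093 = 35345

35345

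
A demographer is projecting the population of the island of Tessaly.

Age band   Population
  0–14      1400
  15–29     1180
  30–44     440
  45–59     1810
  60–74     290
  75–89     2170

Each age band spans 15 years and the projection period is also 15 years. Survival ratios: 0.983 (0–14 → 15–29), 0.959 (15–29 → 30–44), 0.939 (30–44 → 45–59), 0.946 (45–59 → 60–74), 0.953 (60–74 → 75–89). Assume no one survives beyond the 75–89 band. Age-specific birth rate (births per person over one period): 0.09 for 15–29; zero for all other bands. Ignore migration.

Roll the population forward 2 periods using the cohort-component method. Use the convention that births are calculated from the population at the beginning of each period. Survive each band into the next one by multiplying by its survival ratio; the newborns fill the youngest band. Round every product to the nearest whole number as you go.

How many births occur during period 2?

Call the bands 1 to 6, youngest first.
After projecting period 1:
Births: 1180 × 0.09 = 106
Band 2: 1400 × 0.983 = 1376
Band 3: 1180 × 0.959 = 1132
Band 4: 440 × 0.939 = 413
Band 5: 1810 × 0.946 = 1712
Band 6: 290 × 0.953 = 276
Giving 106 / 1376 / 1132 / 413 / 1712 / 276.
After projecting period 2:
Births: 1376 × 0.09 = 124
Band 2: 106 × 0.983 = 104
Band 3: 1376 × 0.959 = 1320
Band 4: 1132 × 0.939 = 1063
Band 5: 413 × 0.946 = 391
Band 6: 1712 × 0.953 = 1632
Giving 124 / 104 / 1320 / 1063 / 391 / 1632.

124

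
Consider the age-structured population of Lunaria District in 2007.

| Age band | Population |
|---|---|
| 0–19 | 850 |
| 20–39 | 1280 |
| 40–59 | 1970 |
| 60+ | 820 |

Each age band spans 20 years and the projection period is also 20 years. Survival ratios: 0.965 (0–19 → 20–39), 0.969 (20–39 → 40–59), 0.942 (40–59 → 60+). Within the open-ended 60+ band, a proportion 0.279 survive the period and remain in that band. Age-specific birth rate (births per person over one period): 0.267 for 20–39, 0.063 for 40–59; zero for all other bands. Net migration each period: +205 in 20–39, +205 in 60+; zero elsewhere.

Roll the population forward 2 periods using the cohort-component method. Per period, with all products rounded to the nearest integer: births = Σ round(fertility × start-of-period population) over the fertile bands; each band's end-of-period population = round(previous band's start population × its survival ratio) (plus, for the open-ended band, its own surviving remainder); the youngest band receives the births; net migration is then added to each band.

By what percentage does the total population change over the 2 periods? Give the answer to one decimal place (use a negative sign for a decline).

-18.5

Call the groups 1 to 4, youngest first.
Period 1:
Births: 1280 × 0.267 = 342 ; 1970 × 0.063 = 124 → total 466
Group 2: 850 × 0.965 = 820
Group 3: 1280 × 0.969 = 1240
Group 4: 1970 × 0.942 + 820 × 0.279 = 1856 + 229 = 2085
Net migration: Group 2 + 205 → 1025; Group 4 + 205 → 2290
Giving 466 / 1025 / 1240 / 2290.
Period 2:
Births: 1025 × 0.267 = 274 ; 1240 × 0.063 = 78 → total 352
Group 2: 466 × 0.965 = 450
Group 3: 1025 × 0.969 = 993
Group 4: 1240 × 0.942 + 2290 × 0.279 = 1168 + 639 = 1807
Net migration: Group 2 + 205 → 655; Group 4 + 205 → 2012
Giving 352 / 655 / 993 / 2012.
Total: 4920 → 4012; change = -908; percentage change = -18.5%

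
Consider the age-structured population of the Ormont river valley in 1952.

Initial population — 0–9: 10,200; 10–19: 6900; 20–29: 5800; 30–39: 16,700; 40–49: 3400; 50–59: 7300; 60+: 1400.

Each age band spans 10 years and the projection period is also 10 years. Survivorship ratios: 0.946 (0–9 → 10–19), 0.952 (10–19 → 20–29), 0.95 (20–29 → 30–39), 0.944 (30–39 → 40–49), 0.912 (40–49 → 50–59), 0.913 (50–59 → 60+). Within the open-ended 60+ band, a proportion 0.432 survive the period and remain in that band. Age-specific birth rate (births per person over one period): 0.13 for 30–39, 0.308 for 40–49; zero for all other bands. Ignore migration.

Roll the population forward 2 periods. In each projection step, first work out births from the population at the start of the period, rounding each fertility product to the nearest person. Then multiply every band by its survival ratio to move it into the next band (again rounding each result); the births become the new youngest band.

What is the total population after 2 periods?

49594

[period 1]
Births: 16700 × 0.13 = 2171  |  3400 × 0.308 = 1047 — total 3218
10–19: 10200 × 0.946 = 9649
20–29: 6900 × 0.952 = 6569
30–39: 5800 × 0.95 = 5510
40–49: 16700 × 0.944 = 15765
50–59: 3400 × 0.912 = 3101
60+: 7300 × 0.913 + 1400 × 0.432 = 6665 + 605 = 7270
End of period: [3218, 9649, 6569, 5510, 15765, 3101, 7270]
[period 2]
Births: 5510 × 0.13 = 716  |  15765 × 0.308 = 4856 — total 5572
10–19: 3218 × 0.946 = 3044
20–29: 9649 × 0.952 = 9186
30–39: 6569 × 0.95 = 6241
40–49: 5510 × 0.944 = 5201
50–59: 15765 × 0.912 = 14378
60+: 3101 × 0.913 + 7270 × 0.432 = 2831 + 3141 = 5972
End of period: [5572, 3044, 9186, 6241, 5201, 14378, 5972]
Total after period 2: 5572 + 3044 + 9186 + 6241 + 5201 + 14378 + 5972 = 49594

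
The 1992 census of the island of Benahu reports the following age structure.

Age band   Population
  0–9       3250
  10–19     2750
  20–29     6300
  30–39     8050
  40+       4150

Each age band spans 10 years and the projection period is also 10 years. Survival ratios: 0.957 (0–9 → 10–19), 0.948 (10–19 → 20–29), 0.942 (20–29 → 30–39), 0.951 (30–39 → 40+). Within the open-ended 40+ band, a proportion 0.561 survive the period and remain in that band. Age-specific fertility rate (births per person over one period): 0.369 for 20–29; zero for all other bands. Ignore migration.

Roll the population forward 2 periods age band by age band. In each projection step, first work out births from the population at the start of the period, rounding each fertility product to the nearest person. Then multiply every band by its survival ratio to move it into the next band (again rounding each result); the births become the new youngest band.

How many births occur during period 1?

2325

Call the bands 1 to 5, youngest first.
Period 1:
Births: 6300 × 0.369 = 2325
Band 2: 3250 × 0.957 = 3110
Band 3: 2750 × 0.948 = 2607
Band 4: 6300 × 0.942 = 5935
Band 5: 8050 × 0.951 + 4150 × 0.561 = 7656 + 2328 = 9984
Population now: 0–9=2325, 10–19=3110, 20–29=2607, 30–39=5935, 40+=9984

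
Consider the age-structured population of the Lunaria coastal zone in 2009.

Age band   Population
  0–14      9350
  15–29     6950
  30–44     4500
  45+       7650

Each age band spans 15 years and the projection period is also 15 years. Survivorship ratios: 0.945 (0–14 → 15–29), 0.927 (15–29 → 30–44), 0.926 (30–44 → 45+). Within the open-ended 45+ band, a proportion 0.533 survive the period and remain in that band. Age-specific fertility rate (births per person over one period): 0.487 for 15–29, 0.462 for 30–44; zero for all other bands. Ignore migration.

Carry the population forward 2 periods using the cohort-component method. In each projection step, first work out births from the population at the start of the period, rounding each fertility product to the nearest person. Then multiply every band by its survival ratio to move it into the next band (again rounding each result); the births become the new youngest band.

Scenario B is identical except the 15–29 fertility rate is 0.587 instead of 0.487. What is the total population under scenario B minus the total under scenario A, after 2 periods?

Call the bands 1 to 4, youngest first.
[period 1]
Births: 6950 * 0.487 = 3385  |  4500 * 0.462 = 2079 → total 5464
Band 2: 9350 * 0.945 = 8836
Band 3: 6950 * 0.927 = 6443
Band 4: 4500 * 0.926 + 7650 * 0.533 = 4167 + 4077 = 8244
→ [5464, 8836, 6443, 8244]
[period 2]
Births: 8836 * 0.487 = 4303  |  6443 * 0.462 = 2977 → total 7280
Band 2: 5464 * 0.945 = 5163
Band 3: 8836 * 0.927 = 8191
Band 4: 6443 * 0.926 + 8244 * 0.533 = 5966 + 4394 = 10360
→ [7280, 5163, 8191, 10360]
Scenario A total after 2 periods: 30994
Scenario B projection —
[period 1]
Births: 6950 * 0.587 = 4080  |  4500 * 0.462 = 2079 → total 6159
Band 2: 9350 * 0.945 = 8836
Band 3: 6950 * 0.927 = 6443
Band 4: 4500 * 0.926 + 7650 * 0.533 = 4167 + 4077 = 8244
→ [6159, 8836, 6443, 8244]
[period 2]
Births: 8836 * 0.587 = 5187  |  6443 * 0.462 = 2977 → total 8164
Band 2: 6159 * 0.945 = 5820
Band 3: 8836 * 0.927 = 8191
Band 4: 6443 * 0.926 + 8244 * 0.533 = 5966 + 4394 = 10360
→ [8164, 5820, 8191, 10360]
Scenario B total after 2 periods: 32535
Difference B − A = 32535 − 30994 = 1541

1541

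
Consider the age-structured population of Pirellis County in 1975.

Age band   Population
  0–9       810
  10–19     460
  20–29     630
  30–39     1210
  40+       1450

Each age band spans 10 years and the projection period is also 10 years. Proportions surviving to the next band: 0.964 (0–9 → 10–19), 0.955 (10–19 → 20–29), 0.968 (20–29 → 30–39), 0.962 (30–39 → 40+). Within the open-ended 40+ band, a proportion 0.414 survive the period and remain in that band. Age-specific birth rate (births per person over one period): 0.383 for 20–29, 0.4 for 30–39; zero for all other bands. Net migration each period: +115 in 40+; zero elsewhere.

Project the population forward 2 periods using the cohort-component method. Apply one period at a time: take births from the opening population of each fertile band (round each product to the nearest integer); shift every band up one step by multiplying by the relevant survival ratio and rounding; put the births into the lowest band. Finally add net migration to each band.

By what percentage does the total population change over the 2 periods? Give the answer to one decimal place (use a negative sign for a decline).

[period 1]
Births: 630 * 0.383 = 241  |  1210 * 0.4 = 484 → 725
10–19: 810 * 0.964 = 781
20–29: 460 * 0.955 = 439
30–39: 630 * 0.968 = 610
40+: 1210 * 0.962 + 1450 * 0.414 = 1164 + 600 = 1764
Net migration: 40+ + 115 → 1879
End of period: [725, 781, 439, 610, 1879]
[period 2]
Births: 439 * 0.383 = 168  |  610 * 0.4 = 244 → 412
10–19: 725 * 0.964 = 699
20–29: 781 * 0.955 = 746
30–39: 439 * 0.968 = 425
40+: 610 * 0.962 + 1879 * 0.414 = 587 + 778 = 1365
Net migration: 40+ + 115 → 1480
End of period: [412, 699, 746, 425, 1480]
Total: 4560 → 3762; change = -798; percentage change = -17.5%

-17.5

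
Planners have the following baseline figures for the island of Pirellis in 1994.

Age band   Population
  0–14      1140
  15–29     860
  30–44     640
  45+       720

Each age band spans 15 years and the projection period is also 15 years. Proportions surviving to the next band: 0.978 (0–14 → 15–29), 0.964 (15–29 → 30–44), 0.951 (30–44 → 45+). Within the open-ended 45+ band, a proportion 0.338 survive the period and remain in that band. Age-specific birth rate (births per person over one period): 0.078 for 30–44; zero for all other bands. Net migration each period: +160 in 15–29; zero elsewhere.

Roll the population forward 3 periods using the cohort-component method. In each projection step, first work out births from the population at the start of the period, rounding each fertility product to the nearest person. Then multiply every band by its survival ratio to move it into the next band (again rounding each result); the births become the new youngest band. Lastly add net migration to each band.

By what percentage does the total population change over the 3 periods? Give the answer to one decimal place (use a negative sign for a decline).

After projecting period 1:
Births: 640 × 0.078 = 50
15–29: 1140 × 0.978 = 1115
30–44: 860 × 0.964 = 829
45+: 640 × 0.951 + 720 × 0.338 = 609 + 243 = 852
Net migration: 15–29 + 160 → 1275
End of period: [50, 1275, 829, 852]
After projecting period 2:
Births: 829 × 0.078 = 65
15–29: 50 × 0.978 = 49
30–44: 1275 × 0.964 = 1229
45+: 829 × 0.951 + 852 × 0.338 = 788 + 288 = 1076
Net migration: 15–29 + 160 → 209
End of period: [65, 209, 1229, 1076]
After projecting period 3:
Births: 1229 × 0.078 = 96
15–29: 65 × 0.978 = 64
30–44: 209 × 0.964 = 201
45+: 1229 × 0.951 + 1076 × 0.338 = 1169 + 364 = 1533
Net migration: 15–29 + 160 → 224
End of period: [96, 224, 201, 1533]
Total: 3360 → 2054; change = -1306; percentage change = -38.9%

-38.9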